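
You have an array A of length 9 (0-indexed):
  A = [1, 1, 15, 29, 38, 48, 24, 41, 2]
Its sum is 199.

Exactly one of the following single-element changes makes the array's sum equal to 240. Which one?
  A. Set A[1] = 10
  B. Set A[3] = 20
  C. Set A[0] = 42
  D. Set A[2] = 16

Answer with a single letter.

Answer: C

Derivation:
Option A: A[1] 1->10, delta=9, new_sum=199+(9)=208
Option B: A[3] 29->20, delta=-9, new_sum=199+(-9)=190
Option C: A[0] 1->42, delta=41, new_sum=199+(41)=240 <-- matches target
Option D: A[2] 15->16, delta=1, new_sum=199+(1)=200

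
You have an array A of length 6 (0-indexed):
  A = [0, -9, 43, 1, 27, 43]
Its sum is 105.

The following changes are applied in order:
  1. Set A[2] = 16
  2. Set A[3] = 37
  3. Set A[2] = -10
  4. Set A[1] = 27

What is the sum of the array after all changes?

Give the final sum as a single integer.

Initial sum: 105
Change 1: A[2] 43 -> 16, delta = -27, sum = 78
Change 2: A[3] 1 -> 37, delta = 36, sum = 114
Change 3: A[2] 16 -> -10, delta = -26, sum = 88
Change 4: A[1] -9 -> 27, delta = 36, sum = 124

Answer: 124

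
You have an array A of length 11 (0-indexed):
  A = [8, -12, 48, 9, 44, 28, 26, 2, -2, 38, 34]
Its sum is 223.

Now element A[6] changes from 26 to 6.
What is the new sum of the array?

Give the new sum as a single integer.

Old value at index 6: 26
New value at index 6: 6
Delta = 6 - 26 = -20
New sum = old_sum + delta = 223 + (-20) = 203

Answer: 203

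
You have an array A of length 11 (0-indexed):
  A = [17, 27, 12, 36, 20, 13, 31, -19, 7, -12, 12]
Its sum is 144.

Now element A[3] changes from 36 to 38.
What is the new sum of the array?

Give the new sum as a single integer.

Answer: 146

Derivation:
Old value at index 3: 36
New value at index 3: 38
Delta = 38 - 36 = 2
New sum = old_sum + delta = 144 + (2) = 146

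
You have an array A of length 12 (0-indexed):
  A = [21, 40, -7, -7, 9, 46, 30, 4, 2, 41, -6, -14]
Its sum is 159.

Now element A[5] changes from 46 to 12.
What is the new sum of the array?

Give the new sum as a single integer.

Answer: 125

Derivation:
Old value at index 5: 46
New value at index 5: 12
Delta = 12 - 46 = -34
New sum = old_sum + delta = 159 + (-34) = 125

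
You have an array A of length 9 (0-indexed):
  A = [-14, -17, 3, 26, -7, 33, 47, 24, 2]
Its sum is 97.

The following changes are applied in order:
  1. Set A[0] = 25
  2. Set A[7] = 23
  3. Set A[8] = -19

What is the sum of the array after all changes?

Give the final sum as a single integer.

Answer: 114

Derivation:
Initial sum: 97
Change 1: A[0] -14 -> 25, delta = 39, sum = 136
Change 2: A[7] 24 -> 23, delta = -1, sum = 135
Change 3: A[8] 2 -> -19, delta = -21, sum = 114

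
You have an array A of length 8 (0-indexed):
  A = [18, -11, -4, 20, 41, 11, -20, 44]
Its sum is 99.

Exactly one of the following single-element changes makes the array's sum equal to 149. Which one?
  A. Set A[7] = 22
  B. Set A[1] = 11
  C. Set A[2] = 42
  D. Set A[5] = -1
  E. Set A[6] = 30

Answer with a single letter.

Answer: E

Derivation:
Option A: A[7] 44->22, delta=-22, new_sum=99+(-22)=77
Option B: A[1] -11->11, delta=22, new_sum=99+(22)=121
Option C: A[2] -4->42, delta=46, new_sum=99+(46)=145
Option D: A[5] 11->-1, delta=-12, new_sum=99+(-12)=87
Option E: A[6] -20->30, delta=50, new_sum=99+(50)=149 <-- matches target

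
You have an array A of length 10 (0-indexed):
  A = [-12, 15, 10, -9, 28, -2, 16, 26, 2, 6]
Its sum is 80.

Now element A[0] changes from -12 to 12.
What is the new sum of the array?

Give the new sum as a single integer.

Answer: 104

Derivation:
Old value at index 0: -12
New value at index 0: 12
Delta = 12 - -12 = 24
New sum = old_sum + delta = 80 + (24) = 104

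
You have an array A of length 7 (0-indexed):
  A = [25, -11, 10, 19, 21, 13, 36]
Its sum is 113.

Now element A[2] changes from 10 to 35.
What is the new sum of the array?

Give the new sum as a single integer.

Old value at index 2: 10
New value at index 2: 35
Delta = 35 - 10 = 25
New sum = old_sum + delta = 113 + (25) = 138

Answer: 138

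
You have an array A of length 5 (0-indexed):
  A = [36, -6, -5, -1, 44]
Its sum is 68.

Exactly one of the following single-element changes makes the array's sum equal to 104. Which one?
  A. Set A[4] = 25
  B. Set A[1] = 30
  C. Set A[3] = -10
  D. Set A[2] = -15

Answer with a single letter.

Option A: A[4] 44->25, delta=-19, new_sum=68+(-19)=49
Option B: A[1] -6->30, delta=36, new_sum=68+(36)=104 <-- matches target
Option C: A[3] -1->-10, delta=-9, new_sum=68+(-9)=59
Option D: A[2] -5->-15, delta=-10, new_sum=68+(-10)=58

Answer: B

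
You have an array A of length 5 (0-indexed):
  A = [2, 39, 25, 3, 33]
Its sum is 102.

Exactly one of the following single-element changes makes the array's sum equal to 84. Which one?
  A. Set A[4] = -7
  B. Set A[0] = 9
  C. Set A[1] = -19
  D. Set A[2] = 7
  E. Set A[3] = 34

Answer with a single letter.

Answer: D

Derivation:
Option A: A[4] 33->-7, delta=-40, new_sum=102+(-40)=62
Option B: A[0] 2->9, delta=7, new_sum=102+(7)=109
Option C: A[1] 39->-19, delta=-58, new_sum=102+(-58)=44
Option D: A[2] 25->7, delta=-18, new_sum=102+(-18)=84 <-- matches target
Option E: A[3] 3->34, delta=31, new_sum=102+(31)=133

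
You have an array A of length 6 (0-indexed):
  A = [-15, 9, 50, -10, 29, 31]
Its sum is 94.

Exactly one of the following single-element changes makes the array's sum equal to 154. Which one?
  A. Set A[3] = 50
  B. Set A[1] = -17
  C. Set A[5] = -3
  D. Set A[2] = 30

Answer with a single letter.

Option A: A[3] -10->50, delta=60, new_sum=94+(60)=154 <-- matches target
Option B: A[1] 9->-17, delta=-26, new_sum=94+(-26)=68
Option C: A[5] 31->-3, delta=-34, new_sum=94+(-34)=60
Option D: A[2] 50->30, delta=-20, new_sum=94+(-20)=74

Answer: A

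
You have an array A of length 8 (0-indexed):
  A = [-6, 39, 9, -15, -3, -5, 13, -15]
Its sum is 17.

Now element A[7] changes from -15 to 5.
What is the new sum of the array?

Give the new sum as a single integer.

Old value at index 7: -15
New value at index 7: 5
Delta = 5 - -15 = 20
New sum = old_sum + delta = 17 + (20) = 37

Answer: 37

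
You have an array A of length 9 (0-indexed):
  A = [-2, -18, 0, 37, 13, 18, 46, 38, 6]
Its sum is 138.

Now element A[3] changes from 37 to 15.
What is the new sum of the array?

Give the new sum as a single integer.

Old value at index 3: 37
New value at index 3: 15
Delta = 15 - 37 = -22
New sum = old_sum + delta = 138 + (-22) = 116

Answer: 116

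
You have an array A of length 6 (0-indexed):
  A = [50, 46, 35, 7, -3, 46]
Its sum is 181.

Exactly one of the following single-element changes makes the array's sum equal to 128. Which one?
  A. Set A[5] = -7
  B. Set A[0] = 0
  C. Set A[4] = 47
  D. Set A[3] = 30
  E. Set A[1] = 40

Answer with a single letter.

Answer: A

Derivation:
Option A: A[5] 46->-7, delta=-53, new_sum=181+(-53)=128 <-- matches target
Option B: A[0] 50->0, delta=-50, new_sum=181+(-50)=131
Option C: A[4] -3->47, delta=50, new_sum=181+(50)=231
Option D: A[3] 7->30, delta=23, new_sum=181+(23)=204
Option E: A[1] 46->40, delta=-6, new_sum=181+(-6)=175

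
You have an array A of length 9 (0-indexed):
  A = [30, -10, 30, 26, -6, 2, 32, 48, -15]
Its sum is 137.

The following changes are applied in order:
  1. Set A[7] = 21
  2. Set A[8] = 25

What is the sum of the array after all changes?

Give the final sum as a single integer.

Answer: 150

Derivation:
Initial sum: 137
Change 1: A[7] 48 -> 21, delta = -27, sum = 110
Change 2: A[8] -15 -> 25, delta = 40, sum = 150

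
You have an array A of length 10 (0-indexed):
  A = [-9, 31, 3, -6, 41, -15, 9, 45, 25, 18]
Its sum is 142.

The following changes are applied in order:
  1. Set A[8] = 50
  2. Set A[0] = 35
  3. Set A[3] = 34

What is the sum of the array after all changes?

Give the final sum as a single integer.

Initial sum: 142
Change 1: A[8] 25 -> 50, delta = 25, sum = 167
Change 2: A[0] -9 -> 35, delta = 44, sum = 211
Change 3: A[3] -6 -> 34, delta = 40, sum = 251

Answer: 251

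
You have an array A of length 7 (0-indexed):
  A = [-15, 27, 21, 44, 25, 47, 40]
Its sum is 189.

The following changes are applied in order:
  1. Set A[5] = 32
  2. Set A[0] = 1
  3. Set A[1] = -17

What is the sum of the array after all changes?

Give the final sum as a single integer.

Answer: 146

Derivation:
Initial sum: 189
Change 1: A[5] 47 -> 32, delta = -15, sum = 174
Change 2: A[0] -15 -> 1, delta = 16, sum = 190
Change 3: A[1] 27 -> -17, delta = -44, sum = 146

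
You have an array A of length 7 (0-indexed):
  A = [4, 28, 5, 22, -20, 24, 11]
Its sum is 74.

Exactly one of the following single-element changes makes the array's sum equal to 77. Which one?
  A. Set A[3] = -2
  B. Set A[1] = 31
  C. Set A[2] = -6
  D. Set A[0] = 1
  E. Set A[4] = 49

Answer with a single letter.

Answer: B

Derivation:
Option A: A[3] 22->-2, delta=-24, new_sum=74+(-24)=50
Option B: A[1] 28->31, delta=3, new_sum=74+(3)=77 <-- matches target
Option C: A[2] 5->-6, delta=-11, new_sum=74+(-11)=63
Option D: A[0] 4->1, delta=-3, new_sum=74+(-3)=71
Option E: A[4] -20->49, delta=69, new_sum=74+(69)=143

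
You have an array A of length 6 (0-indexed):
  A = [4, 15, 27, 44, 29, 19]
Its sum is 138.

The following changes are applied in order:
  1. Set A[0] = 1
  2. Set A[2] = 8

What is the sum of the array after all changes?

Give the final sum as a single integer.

Initial sum: 138
Change 1: A[0] 4 -> 1, delta = -3, sum = 135
Change 2: A[2] 27 -> 8, delta = -19, sum = 116

Answer: 116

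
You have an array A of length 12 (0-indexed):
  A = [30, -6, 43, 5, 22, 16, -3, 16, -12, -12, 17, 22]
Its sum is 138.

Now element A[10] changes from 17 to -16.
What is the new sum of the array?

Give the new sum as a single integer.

Old value at index 10: 17
New value at index 10: -16
Delta = -16 - 17 = -33
New sum = old_sum + delta = 138 + (-33) = 105

Answer: 105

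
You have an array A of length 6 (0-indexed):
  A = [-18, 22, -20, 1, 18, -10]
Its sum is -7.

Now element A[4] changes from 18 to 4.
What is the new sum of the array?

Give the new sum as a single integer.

Answer: -21

Derivation:
Old value at index 4: 18
New value at index 4: 4
Delta = 4 - 18 = -14
New sum = old_sum + delta = -7 + (-14) = -21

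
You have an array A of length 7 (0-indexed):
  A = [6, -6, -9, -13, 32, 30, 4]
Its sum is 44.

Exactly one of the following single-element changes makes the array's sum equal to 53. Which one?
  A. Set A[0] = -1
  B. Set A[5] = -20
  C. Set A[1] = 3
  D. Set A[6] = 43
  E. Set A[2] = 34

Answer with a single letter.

Option A: A[0] 6->-1, delta=-7, new_sum=44+(-7)=37
Option B: A[5] 30->-20, delta=-50, new_sum=44+(-50)=-6
Option C: A[1] -6->3, delta=9, new_sum=44+(9)=53 <-- matches target
Option D: A[6] 4->43, delta=39, new_sum=44+(39)=83
Option E: A[2] -9->34, delta=43, new_sum=44+(43)=87

Answer: C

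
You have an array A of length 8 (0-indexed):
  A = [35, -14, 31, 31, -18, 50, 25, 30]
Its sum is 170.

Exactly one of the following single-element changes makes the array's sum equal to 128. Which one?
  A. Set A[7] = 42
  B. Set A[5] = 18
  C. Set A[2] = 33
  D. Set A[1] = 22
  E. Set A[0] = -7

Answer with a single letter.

Option A: A[7] 30->42, delta=12, new_sum=170+(12)=182
Option B: A[5] 50->18, delta=-32, new_sum=170+(-32)=138
Option C: A[2] 31->33, delta=2, new_sum=170+(2)=172
Option D: A[1] -14->22, delta=36, new_sum=170+(36)=206
Option E: A[0] 35->-7, delta=-42, new_sum=170+(-42)=128 <-- matches target

Answer: E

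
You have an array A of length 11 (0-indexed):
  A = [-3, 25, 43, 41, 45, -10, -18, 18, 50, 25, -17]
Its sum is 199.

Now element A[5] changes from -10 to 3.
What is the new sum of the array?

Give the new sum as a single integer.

Old value at index 5: -10
New value at index 5: 3
Delta = 3 - -10 = 13
New sum = old_sum + delta = 199 + (13) = 212

Answer: 212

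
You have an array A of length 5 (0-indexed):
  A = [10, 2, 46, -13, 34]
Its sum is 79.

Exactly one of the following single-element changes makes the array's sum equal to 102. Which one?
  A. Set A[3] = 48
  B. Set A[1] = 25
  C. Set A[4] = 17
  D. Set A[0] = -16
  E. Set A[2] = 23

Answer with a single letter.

Option A: A[3] -13->48, delta=61, new_sum=79+(61)=140
Option B: A[1] 2->25, delta=23, new_sum=79+(23)=102 <-- matches target
Option C: A[4] 34->17, delta=-17, new_sum=79+(-17)=62
Option D: A[0] 10->-16, delta=-26, new_sum=79+(-26)=53
Option E: A[2] 46->23, delta=-23, new_sum=79+(-23)=56

Answer: B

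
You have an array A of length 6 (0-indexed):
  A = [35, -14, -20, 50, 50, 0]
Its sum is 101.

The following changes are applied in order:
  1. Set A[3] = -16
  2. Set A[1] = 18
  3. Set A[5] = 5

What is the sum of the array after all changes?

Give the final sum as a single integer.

Initial sum: 101
Change 1: A[3] 50 -> -16, delta = -66, sum = 35
Change 2: A[1] -14 -> 18, delta = 32, sum = 67
Change 3: A[5] 0 -> 5, delta = 5, sum = 72

Answer: 72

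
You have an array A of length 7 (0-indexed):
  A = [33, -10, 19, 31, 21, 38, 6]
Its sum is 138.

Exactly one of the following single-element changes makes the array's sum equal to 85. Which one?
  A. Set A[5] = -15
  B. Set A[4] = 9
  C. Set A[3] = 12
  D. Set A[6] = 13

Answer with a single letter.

Option A: A[5] 38->-15, delta=-53, new_sum=138+(-53)=85 <-- matches target
Option B: A[4] 21->9, delta=-12, new_sum=138+(-12)=126
Option C: A[3] 31->12, delta=-19, new_sum=138+(-19)=119
Option D: A[6] 6->13, delta=7, new_sum=138+(7)=145

Answer: A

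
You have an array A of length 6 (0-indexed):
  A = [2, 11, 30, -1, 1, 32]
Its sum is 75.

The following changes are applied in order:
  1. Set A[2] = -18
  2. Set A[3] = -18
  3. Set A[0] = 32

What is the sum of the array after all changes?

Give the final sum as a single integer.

Answer: 40

Derivation:
Initial sum: 75
Change 1: A[2] 30 -> -18, delta = -48, sum = 27
Change 2: A[3] -1 -> -18, delta = -17, sum = 10
Change 3: A[0] 2 -> 32, delta = 30, sum = 40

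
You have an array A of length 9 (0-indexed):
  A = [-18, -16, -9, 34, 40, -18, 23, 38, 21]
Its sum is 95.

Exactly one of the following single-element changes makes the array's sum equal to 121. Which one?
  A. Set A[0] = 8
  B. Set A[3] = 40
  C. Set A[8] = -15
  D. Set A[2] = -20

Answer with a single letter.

Answer: A

Derivation:
Option A: A[0] -18->8, delta=26, new_sum=95+(26)=121 <-- matches target
Option B: A[3] 34->40, delta=6, new_sum=95+(6)=101
Option C: A[8] 21->-15, delta=-36, new_sum=95+(-36)=59
Option D: A[2] -9->-20, delta=-11, new_sum=95+(-11)=84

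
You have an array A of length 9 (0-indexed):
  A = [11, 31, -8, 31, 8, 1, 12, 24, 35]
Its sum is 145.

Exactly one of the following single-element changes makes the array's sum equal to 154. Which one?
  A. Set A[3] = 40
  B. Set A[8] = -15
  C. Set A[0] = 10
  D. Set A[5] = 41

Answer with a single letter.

Option A: A[3] 31->40, delta=9, new_sum=145+(9)=154 <-- matches target
Option B: A[8] 35->-15, delta=-50, new_sum=145+(-50)=95
Option C: A[0] 11->10, delta=-1, new_sum=145+(-1)=144
Option D: A[5] 1->41, delta=40, new_sum=145+(40)=185

Answer: A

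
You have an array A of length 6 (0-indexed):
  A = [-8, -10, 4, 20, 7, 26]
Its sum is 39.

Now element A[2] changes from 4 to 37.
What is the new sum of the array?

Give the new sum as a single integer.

Old value at index 2: 4
New value at index 2: 37
Delta = 37 - 4 = 33
New sum = old_sum + delta = 39 + (33) = 72

Answer: 72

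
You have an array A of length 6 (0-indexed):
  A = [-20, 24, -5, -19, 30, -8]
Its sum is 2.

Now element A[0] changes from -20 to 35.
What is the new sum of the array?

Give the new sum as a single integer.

Old value at index 0: -20
New value at index 0: 35
Delta = 35 - -20 = 55
New sum = old_sum + delta = 2 + (55) = 57

Answer: 57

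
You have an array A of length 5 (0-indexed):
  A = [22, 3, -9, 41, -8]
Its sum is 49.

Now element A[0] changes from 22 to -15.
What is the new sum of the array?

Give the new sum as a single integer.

Answer: 12

Derivation:
Old value at index 0: 22
New value at index 0: -15
Delta = -15 - 22 = -37
New sum = old_sum + delta = 49 + (-37) = 12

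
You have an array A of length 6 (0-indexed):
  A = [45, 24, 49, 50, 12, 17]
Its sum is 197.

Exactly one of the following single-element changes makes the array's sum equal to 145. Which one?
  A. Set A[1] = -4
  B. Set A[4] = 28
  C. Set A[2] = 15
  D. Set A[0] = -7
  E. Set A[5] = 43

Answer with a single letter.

Answer: D

Derivation:
Option A: A[1] 24->-4, delta=-28, new_sum=197+(-28)=169
Option B: A[4] 12->28, delta=16, new_sum=197+(16)=213
Option C: A[2] 49->15, delta=-34, new_sum=197+(-34)=163
Option D: A[0] 45->-7, delta=-52, new_sum=197+(-52)=145 <-- matches target
Option E: A[5] 17->43, delta=26, new_sum=197+(26)=223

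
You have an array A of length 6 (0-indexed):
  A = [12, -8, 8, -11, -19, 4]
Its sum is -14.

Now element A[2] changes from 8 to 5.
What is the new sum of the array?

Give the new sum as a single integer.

Answer: -17

Derivation:
Old value at index 2: 8
New value at index 2: 5
Delta = 5 - 8 = -3
New sum = old_sum + delta = -14 + (-3) = -17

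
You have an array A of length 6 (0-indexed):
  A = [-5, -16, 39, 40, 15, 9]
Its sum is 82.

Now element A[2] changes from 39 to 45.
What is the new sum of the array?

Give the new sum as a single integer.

Old value at index 2: 39
New value at index 2: 45
Delta = 45 - 39 = 6
New sum = old_sum + delta = 82 + (6) = 88

Answer: 88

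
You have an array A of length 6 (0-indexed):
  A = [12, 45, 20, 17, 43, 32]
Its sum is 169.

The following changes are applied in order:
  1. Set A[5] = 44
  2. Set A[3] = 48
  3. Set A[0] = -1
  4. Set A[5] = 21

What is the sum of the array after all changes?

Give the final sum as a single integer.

Initial sum: 169
Change 1: A[5] 32 -> 44, delta = 12, sum = 181
Change 2: A[3] 17 -> 48, delta = 31, sum = 212
Change 3: A[0] 12 -> -1, delta = -13, sum = 199
Change 4: A[5] 44 -> 21, delta = -23, sum = 176

Answer: 176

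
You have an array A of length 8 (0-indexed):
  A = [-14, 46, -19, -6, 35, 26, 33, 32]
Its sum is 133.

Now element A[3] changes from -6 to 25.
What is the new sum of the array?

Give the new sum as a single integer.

Old value at index 3: -6
New value at index 3: 25
Delta = 25 - -6 = 31
New sum = old_sum + delta = 133 + (31) = 164

Answer: 164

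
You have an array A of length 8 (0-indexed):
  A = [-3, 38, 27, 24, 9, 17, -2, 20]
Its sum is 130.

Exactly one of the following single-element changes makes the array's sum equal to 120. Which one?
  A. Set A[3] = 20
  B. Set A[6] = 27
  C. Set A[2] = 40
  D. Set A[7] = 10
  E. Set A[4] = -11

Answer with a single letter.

Option A: A[3] 24->20, delta=-4, new_sum=130+(-4)=126
Option B: A[6] -2->27, delta=29, new_sum=130+(29)=159
Option C: A[2] 27->40, delta=13, new_sum=130+(13)=143
Option D: A[7] 20->10, delta=-10, new_sum=130+(-10)=120 <-- matches target
Option E: A[4] 9->-11, delta=-20, new_sum=130+(-20)=110

Answer: D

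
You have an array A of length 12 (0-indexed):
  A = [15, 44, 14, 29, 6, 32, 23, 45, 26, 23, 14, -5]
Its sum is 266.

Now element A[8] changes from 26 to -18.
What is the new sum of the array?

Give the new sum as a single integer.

Answer: 222

Derivation:
Old value at index 8: 26
New value at index 8: -18
Delta = -18 - 26 = -44
New sum = old_sum + delta = 266 + (-44) = 222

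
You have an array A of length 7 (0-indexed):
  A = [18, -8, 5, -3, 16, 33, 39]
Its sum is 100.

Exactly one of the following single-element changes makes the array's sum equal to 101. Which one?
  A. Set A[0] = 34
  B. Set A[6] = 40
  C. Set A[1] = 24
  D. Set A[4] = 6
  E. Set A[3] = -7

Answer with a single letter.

Option A: A[0] 18->34, delta=16, new_sum=100+(16)=116
Option B: A[6] 39->40, delta=1, new_sum=100+(1)=101 <-- matches target
Option C: A[1] -8->24, delta=32, new_sum=100+(32)=132
Option D: A[4] 16->6, delta=-10, new_sum=100+(-10)=90
Option E: A[3] -3->-7, delta=-4, new_sum=100+(-4)=96

Answer: B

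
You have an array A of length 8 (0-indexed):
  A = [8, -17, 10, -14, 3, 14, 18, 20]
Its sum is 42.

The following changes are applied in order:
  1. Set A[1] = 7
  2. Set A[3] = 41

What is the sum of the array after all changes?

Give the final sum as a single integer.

Answer: 121

Derivation:
Initial sum: 42
Change 1: A[1] -17 -> 7, delta = 24, sum = 66
Change 2: A[3] -14 -> 41, delta = 55, sum = 121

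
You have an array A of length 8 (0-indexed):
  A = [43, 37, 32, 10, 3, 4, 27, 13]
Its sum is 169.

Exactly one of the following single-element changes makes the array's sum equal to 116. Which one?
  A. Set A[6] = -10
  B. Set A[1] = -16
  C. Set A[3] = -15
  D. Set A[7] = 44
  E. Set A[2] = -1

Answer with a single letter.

Answer: B

Derivation:
Option A: A[6] 27->-10, delta=-37, new_sum=169+(-37)=132
Option B: A[1] 37->-16, delta=-53, new_sum=169+(-53)=116 <-- matches target
Option C: A[3] 10->-15, delta=-25, new_sum=169+(-25)=144
Option D: A[7] 13->44, delta=31, new_sum=169+(31)=200
Option E: A[2] 32->-1, delta=-33, new_sum=169+(-33)=136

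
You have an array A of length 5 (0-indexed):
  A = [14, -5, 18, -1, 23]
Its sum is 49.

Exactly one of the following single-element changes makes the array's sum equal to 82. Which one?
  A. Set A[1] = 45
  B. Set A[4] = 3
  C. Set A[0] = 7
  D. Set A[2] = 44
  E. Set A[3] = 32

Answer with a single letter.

Answer: E

Derivation:
Option A: A[1] -5->45, delta=50, new_sum=49+(50)=99
Option B: A[4] 23->3, delta=-20, new_sum=49+(-20)=29
Option C: A[0] 14->7, delta=-7, new_sum=49+(-7)=42
Option D: A[2] 18->44, delta=26, new_sum=49+(26)=75
Option E: A[3] -1->32, delta=33, new_sum=49+(33)=82 <-- matches target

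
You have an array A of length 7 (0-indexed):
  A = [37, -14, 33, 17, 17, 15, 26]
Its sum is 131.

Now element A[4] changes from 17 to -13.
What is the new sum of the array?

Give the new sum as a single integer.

Old value at index 4: 17
New value at index 4: -13
Delta = -13 - 17 = -30
New sum = old_sum + delta = 131 + (-30) = 101

Answer: 101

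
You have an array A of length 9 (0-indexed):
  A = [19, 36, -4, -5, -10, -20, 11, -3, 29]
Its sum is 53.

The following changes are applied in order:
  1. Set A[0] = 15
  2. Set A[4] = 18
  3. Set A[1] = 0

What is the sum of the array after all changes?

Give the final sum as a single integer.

Answer: 41

Derivation:
Initial sum: 53
Change 1: A[0] 19 -> 15, delta = -4, sum = 49
Change 2: A[4] -10 -> 18, delta = 28, sum = 77
Change 3: A[1] 36 -> 0, delta = -36, sum = 41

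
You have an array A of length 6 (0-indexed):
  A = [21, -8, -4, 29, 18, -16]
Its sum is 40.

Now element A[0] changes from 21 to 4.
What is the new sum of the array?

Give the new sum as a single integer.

Old value at index 0: 21
New value at index 0: 4
Delta = 4 - 21 = -17
New sum = old_sum + delta = 40 + (-17) = 23

Answer: 23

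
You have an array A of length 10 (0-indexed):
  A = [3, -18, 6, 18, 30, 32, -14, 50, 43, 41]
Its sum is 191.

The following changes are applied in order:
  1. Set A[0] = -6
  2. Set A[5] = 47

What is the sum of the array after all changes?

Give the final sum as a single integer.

Answer: 197

Derivation:
Initial sum: 191
Change 1: A[0] 3 -> -6, delta = -9, sum = 182
Change 2: A[5] 32 -> 47, delta = 15, sum = 197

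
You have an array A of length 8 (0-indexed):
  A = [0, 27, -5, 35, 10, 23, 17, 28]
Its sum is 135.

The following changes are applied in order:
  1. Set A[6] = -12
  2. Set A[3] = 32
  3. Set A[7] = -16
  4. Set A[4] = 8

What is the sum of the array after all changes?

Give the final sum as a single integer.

Initial sum: 135
Change 1: A[6] 17 -> -12, delta = -29, sum = 106
Change 2: A[3] 35 -> 32, delta = -3, sum = 103
Change 3: A[7] 28 -> -16, delta = -44, sum = 59
Change 4: A[4] 10 -> 8, delta = -2, sum = 57

Answer: 57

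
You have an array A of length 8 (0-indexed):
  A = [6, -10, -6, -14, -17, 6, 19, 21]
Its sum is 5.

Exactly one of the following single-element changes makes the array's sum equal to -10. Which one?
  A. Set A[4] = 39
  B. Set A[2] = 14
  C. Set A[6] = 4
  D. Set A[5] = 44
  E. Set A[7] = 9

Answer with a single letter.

Option A: A[4] -17->39, delta=56, new_sum=5+(56)=61
Option B: A[2] -6->14, delta=20, new_sum=5+(20)=25
Option C: A[6] 19->4, delta=-15, new_sum=5+(-15)=-10 <-- matches target
Option D: A[5] 6->44, delta=38, new_sum=5+(38)=43
Option E: A[7] 21->9, delta=-12, new_sum=5+(-12)=-7

Answer: C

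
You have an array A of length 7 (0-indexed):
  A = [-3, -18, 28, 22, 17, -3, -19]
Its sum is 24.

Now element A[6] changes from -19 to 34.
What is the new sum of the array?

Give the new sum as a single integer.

Answer: 77

Derivation:
Old value at index 6: -19
New value at index 6: 34
Delta = 34 - -19 = 53
New sum = old_sum + delta = 24 + (53) = 77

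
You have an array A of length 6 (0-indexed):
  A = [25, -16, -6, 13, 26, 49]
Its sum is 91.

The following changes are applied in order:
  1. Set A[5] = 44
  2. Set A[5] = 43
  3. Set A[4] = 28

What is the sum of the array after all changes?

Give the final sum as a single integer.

Initial sum: 91
Change 1: A[5] 49 -> 44, delta = -5, sum = 86
Change 2: A[5] 44 -> 43, delta = -1, sum = 85
Change 3: A[4] 26 -> 28, delta = 2, sum = 87

Answer: 87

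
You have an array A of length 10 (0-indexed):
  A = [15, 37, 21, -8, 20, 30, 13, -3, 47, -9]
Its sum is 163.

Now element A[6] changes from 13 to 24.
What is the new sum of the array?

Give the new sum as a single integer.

Old value at index 6: 13
New value at index 6: 24
Delta = 24 - 13 = 11
New sum = old_sum + delta = 163 + (11) = 174

Answer: 174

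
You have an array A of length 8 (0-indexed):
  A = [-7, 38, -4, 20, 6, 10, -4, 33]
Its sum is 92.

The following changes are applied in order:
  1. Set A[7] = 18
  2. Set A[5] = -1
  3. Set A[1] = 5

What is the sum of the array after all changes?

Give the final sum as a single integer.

Initial sum: 92
Change 1: A[7] 33 -> 18, delta = -15, sum = 77
Change 2: A[5] 10 -> -1, delta = -11, sum = 66
Change 3: A[1] 38 -> 5, delta = -33, sum = 33

Answer: 33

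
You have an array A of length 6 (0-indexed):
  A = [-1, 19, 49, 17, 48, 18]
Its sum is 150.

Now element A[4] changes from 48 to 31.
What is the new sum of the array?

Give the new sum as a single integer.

Answer: 133

Derivation:
Old value at index 4: 48
New value at index 4: 31
Delta = 31 - 48 = -17
New sum = old_sum + delta = 150 + (-17) = 133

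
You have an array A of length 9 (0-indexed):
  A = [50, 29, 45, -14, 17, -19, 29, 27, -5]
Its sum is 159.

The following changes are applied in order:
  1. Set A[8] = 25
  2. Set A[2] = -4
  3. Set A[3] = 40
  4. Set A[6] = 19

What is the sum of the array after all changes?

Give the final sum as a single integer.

Initial sum: 159
Change 1: A[8] -5 -> 25, delta = 30, sum = 189
Change 2: A[2] 45 -> -4, delta = -49, sum = 140
Change 3: A[3] -14 -> 40, delta = 54, sum = 194
Change 4: A[6] 29 -> 19, delta = -10, sum = 184

Answer: 184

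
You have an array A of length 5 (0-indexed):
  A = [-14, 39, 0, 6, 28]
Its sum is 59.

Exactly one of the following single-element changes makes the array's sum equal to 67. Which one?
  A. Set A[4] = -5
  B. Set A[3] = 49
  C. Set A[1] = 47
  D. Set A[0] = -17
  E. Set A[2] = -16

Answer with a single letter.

Answer: C

Derivation:
Option A: A[4] 28->-5, delta=-33, new_sum=59+(-33)=26
Option B: A[3] 6->49, delta=43, new_sum=59+(43)=102
Option C: A[1] 39->47, delta=8, new_sum=59+(8)=67 <-- matches target
Option D: A[0] -14->-17, delta=-3, new_sum=59+(-3)=56
Option E: A[2] 0->-16, delta=-16, new_sum=59+(-16)=43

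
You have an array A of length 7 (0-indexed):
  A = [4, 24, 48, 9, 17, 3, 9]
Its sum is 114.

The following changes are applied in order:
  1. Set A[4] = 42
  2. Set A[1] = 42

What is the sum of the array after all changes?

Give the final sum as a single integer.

Answer: 157

Derivation:
Initial sum: 114
Change 1: A[4] 17 -> 42, delta = 25, sum = 139
Change 2: A[1] 24 -> 42, delta = 18, sum = 157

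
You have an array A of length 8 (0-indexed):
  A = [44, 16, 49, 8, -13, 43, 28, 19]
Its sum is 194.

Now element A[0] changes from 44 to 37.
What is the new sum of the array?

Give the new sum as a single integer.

Old value at index 0: 44
New value at index 0: 37
Delta = 37 - 44 = -7
New sum = old_sum + delta = 194 + (-7) = 187

Answer: 187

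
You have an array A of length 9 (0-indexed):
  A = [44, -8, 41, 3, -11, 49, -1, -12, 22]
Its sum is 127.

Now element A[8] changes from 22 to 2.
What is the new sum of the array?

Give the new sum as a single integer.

Old value at index 8: 22
New value at index 8: 2
Delta = 2 - 22 = -20
New sum = old_sum + delta = 127 + (-20) = 107

Answer: 107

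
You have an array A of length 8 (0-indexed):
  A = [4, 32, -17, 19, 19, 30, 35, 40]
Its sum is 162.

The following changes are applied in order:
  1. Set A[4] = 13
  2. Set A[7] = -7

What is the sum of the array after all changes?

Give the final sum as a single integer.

Initial sum: 162
Change 1: A[4] 19 -> 13, delta = -6, sum = 156
Change 2: A[7] 40 -> -7, delta = -47, sum = 109

Answer: 109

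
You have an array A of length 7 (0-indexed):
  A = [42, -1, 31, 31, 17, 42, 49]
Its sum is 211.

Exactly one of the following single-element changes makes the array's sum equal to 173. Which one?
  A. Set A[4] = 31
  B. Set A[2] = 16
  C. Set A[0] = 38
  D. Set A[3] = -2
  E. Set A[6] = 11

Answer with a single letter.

Answer: E

Derivation:
Option A: A[4] 17->31, delta=14, new_sum=211+(14)=225
Option B: A[2] 31->16, delta=-15, new_sum=211+(-15)=196
Option C: A[0] 42->38, delta=-4, new_sum=211+(-4)=207
Option D: A[3] 31->-2, delta=-33, new_sum=211+(-33)=178
Option E: A[6] 49->11, delta=-38, new_sum=211+(-38)=173 <-- matches target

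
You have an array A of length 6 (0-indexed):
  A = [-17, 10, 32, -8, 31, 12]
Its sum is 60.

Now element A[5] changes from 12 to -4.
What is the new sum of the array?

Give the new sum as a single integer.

Answer: 44

Derivation:
Old value at index 5: 12
New value at index 5: -4
Delta = -4 - 12 = -16
New sum = old_sum + delta = 60 + (-16) = 44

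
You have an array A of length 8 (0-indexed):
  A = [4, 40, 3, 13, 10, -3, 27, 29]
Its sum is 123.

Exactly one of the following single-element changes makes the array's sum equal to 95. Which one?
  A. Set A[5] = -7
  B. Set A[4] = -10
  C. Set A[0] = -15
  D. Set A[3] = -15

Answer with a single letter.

Option A: A[5] -3->-7, delta=-4, new_sum=123+(-4)=119
Option B: A[4] 10->-10, delta=-20, new_sum=123+(-20)=103
Option C: A[0] 4->-15, delta=-19, new_sum=123+(-19)=104
Option D: A[3] 13->-15, delta=-28, new_sum=123+(-28)=95 <-- matches target

Answer: D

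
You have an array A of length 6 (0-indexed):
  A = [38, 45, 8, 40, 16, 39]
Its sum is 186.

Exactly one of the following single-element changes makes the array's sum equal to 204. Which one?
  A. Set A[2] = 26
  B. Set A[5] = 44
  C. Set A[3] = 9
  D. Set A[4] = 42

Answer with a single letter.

Option A: A[2] 8->26, delta=18, new_sum=186+(18)=204 <-- matches target
Option B: A[5] 39->44, delta=5, new_sum=186+(5)=191
Option C: A[3] 40->9, delta=-31, new_sum=186+(-31)=155
Option D: A[4] 16->42, delta=26, new_sum=186+(26)=212

Answer: A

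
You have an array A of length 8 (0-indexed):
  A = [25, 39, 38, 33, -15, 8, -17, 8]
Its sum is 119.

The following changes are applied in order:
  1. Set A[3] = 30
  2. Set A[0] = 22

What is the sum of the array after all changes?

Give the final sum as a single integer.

Answer: 113

Derivation:
Initial sum: 119
Change 1: A[3] 33 -> 30, delta = -3, sum = 116
Change 2: A[0] 25 -> 22, delta = -3, sum = 113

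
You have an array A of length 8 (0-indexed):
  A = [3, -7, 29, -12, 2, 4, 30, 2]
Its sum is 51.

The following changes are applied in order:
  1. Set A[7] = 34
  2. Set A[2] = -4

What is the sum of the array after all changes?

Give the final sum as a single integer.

Answer: 50

Derivation:
Initial sum: 51
Change 1: A[7] 2 -> 34, delta = 32, sum = 83
Change 2: A[2] 29 -> -4, delta = -33, sum = 50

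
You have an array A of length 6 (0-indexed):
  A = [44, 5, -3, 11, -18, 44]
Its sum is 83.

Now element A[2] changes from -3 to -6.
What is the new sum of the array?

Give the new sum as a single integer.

Answer: 80

Derivation:
Old value at index 2: -3
New value at index 2: -6
Delta = -6 - -3 = -3
New sum = old_sum + delta = 83 + (-3) = 80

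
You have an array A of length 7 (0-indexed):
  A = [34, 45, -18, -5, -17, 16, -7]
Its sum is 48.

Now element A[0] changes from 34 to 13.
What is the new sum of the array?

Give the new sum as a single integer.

Old value at index 0: 34
New value at index 0: 13
Delta = 13 - 34 = -21
New sum = old_sum + delta = 48 + (-21) = 27

Answer: 27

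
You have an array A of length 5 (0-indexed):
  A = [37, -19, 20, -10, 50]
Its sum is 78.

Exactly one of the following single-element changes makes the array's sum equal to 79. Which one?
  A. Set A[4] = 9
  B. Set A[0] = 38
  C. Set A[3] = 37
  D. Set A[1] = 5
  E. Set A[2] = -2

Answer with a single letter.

Answer: B

Derivation:
Option A: A[4] 50->9, delta=-41, new_sum=78+(-41)=37
Option B: A[0] 37->38, delta=1, new_sum=78+(1)=79 <-- matches target
Option C: A[3] -10->37, delta=47, new_sum=78+(47)=125
Option D: A[1] -19->5, delta=24, new_sum=78+(24)=102
Option E: A[2] 20->-2, delta=-22, new_sum=78+(-22)=56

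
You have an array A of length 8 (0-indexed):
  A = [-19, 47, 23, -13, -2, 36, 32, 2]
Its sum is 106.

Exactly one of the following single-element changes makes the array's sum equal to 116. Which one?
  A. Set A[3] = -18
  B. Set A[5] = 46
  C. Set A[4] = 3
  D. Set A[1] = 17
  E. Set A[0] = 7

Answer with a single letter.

Option A: A[3] -13->-18, delta=-5, new_sum=106+(-5)=101
Option B: A[5] 36->46, delta=10, new_sum=106+(10)=116 <-- matches target
Option C: A[4] -2->3, delta=5, new_sum=106+(5)=111
Option D: A[1] 47->17, delta=-30, new_sum=106+(-30)=76
Option E: A[0] -19->7, delta=26, new_sum=106+(26)=132

Answer: B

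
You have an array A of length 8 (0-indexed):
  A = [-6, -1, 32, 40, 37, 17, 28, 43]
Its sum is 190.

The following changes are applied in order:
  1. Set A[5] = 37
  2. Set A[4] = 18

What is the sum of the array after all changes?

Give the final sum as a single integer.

Initial sum: 190
Change 1: A[5] 17 -> 37, delta = 20, sum = 210
Change 2: A[4] 37 -> 18, delta = -19, sum = 191

Answer: 191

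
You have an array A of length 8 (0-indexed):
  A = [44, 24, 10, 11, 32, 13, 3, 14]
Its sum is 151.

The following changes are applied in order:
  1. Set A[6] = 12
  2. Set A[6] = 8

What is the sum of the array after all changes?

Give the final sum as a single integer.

Answer: 156

Derivation:
Initial sum: 151
Change 1: A[6] 3 -> 12, delta = 9, sum = 160
Change 2: A[6] 12 -> 8, delta = -4, sum = 156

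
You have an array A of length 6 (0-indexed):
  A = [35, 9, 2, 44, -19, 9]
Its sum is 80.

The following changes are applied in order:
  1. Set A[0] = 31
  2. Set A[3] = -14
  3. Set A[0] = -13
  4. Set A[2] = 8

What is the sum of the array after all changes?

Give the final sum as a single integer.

Initial sum: 80
Change 1: A[0] 35 -> 31, delta = -4, sum = 76
Change 2: A[3] 44 -> -14, delta = -58, sum = 18
Change 3: A[0] 31 -> -13, delta = -44, sum = -26
Change 4: A[2] 2 -> 8, delta = 6, sum = -20

Answer: -20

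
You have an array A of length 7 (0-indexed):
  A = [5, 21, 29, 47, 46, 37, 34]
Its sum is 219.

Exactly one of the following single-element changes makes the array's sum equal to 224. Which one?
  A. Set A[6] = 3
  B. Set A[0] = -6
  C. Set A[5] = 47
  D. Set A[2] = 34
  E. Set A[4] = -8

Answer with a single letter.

Answer: D

Derivation:
Option A: A[6] 34->3, delta=-31, new_sum=219+(-31)=188
Option B: A[0] 5->-6, delta=-11, new_sum=219+(-11)=208
Option C: A[5] 37->47, delta=10, new_sum=219+(10)=229
Option D: A[2] 29->34, delta=5, new_sum=219+(5)=224 <-- matches target
Option E: A[4] 46->-8, delta=-54, new_sum=219+(-54)=165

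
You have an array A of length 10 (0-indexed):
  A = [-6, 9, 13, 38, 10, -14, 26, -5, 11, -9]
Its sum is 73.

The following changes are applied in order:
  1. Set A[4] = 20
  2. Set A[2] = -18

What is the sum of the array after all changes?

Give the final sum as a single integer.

Initial sum: 73
Change 1: A[4] 10 -> 20, delta = 10, sum = 83
Change 2: A[2] 13 -> -18, delta = -31, sum = 52

Answer: 52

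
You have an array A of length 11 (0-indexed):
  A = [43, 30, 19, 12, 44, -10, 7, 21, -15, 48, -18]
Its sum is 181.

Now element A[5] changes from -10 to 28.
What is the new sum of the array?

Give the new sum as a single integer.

Old value at index 5: -10
New value at index 5: 28
Delta = 28 - -10 = 38
New sum = old_sum + delta = 181 + (38) = 219

Answer: 219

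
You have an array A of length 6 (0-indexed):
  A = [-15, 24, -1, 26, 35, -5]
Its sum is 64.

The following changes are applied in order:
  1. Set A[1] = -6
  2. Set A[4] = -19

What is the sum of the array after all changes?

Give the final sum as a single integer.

Initial sum: 64
Change 1: A[1] 24 -> -6, delta = -30, sum = 34
Change 2: A[4] 35 -> -19, delta = -54, sum = -20

Answer: -20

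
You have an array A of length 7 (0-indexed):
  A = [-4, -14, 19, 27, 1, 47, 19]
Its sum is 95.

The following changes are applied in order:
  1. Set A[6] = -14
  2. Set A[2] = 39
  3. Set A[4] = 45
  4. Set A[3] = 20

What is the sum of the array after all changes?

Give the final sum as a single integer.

Answer: 119

Derivation:
Initial sum: 95
Change 1: A[6] 19 -> -14, delta = -33, sum = 62
Change 2: A[2] 19 -> 39, delta = 20, sum = 82
Change 3: A[4] 1 -> 45, delta = 44, sum = 126
Change 4: A[3] 27 -> 20, delta = -7, sum = 119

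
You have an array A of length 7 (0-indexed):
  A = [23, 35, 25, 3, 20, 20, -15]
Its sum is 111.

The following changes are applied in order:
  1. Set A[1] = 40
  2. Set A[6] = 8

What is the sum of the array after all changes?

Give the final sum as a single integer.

Answer: 139

Derivation:
Initial sum: 111
Change 1: A[1] 35 -> 40, delta = 5, sum = 116
Change 2: A[6] -15 -> 8, delta = 23, sum = 139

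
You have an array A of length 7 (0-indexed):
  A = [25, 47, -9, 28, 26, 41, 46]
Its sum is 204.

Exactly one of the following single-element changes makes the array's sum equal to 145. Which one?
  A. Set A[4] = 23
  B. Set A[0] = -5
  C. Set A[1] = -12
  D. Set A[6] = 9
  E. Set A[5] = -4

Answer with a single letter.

Answer: C

Derivation:
Option A: A[4] 26->23, delta=-3, new_sum=204+(-3)=201
Option B: A[0] 25->-5, delta=-30, new_sum=204+(-30)=174
Option C: A[1] 47->-12, delta=-59, new_sum=204+(-59)=145 <-- matches target
Option D: A[6] 46->9, delta=-37, new_sum=204+(-37)=167
Option E: A[5] 41->-4, delta=-45, new_sum=204+(-45)=159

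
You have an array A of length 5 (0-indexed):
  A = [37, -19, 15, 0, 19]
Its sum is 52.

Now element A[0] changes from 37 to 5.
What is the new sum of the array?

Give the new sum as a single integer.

Answer: 20

Derivation:
Old value at index 0: 37
New value at index 0: 5
Delta = 5 - 37 = -32
New sum = old_sum + delta = 52 + (-32) = 20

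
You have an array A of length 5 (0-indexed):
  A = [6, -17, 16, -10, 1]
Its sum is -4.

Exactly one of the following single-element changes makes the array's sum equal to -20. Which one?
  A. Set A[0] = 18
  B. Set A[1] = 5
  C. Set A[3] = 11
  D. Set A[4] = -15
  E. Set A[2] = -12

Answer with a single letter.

Option A: A[0] 6->18, delta=12, new_sum=-4+(12)=8
Option B: A[1] -17->5, delta=22, new_sum=-4+(22)=18
Option C: A[3] -10->11, delta=21, new_sum=-4+(21)=17
Option D: A[4] 1->-15, delta=-16, new_sum=-4+(-16)=-20 <-- matches target
Option E: A[2] 16->-12, delta=-28, new_sum=-4+(-28)=-32

Answer: D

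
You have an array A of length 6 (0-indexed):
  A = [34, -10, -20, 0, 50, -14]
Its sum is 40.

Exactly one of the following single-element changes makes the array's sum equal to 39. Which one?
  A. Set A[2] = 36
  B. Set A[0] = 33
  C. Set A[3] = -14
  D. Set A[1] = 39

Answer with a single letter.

Option A: A[2] -20->36, delta=56, new_sum=40+(56)=96
Option B: A[0] 34->33, delta=-1, new_sum=40+(-1)=39 <-- matches target
Option C: A[3] 0->-14, delta=-14, new_sum=40+(-14)=26
Option D: A[1] -10->39, delta=49, new_sum=40+(49)=89

Answer: B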